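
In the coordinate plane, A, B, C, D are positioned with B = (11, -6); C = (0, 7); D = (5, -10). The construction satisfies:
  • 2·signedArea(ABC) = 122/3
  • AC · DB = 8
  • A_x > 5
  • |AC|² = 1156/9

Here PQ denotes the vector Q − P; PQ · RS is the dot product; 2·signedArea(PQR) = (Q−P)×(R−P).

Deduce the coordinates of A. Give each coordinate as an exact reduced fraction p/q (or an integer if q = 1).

1. A_x = 16/3  [2·signedArea(ABC) = 122/3 ∩ AC · DB = 8]
2. A_y = -3  [2·signedArea(ABC) = 122/3 ∩ AC · DB = 8]
   → A = (16/3, -3)

A = (16/3, -3)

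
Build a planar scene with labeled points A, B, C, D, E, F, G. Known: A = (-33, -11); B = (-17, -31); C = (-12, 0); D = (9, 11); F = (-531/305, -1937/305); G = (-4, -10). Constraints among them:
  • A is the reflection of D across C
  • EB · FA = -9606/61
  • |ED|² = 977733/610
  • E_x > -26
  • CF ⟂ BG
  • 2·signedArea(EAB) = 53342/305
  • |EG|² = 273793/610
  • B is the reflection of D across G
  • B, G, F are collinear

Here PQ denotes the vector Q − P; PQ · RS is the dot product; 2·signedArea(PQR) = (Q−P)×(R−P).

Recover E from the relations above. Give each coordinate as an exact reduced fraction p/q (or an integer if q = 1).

E = (-15363/610, -6001/610)

1. E_x = -15363/610  [2·signedArea(EAB) = 53342/305 ∩ EB · FA = -9606/61]
2. E_y = -6001/610  [2·signedArea(EAB) = 53342/305 ∩ EB · FA = -9606/61]
   → E = (-15363/610, -6001/610)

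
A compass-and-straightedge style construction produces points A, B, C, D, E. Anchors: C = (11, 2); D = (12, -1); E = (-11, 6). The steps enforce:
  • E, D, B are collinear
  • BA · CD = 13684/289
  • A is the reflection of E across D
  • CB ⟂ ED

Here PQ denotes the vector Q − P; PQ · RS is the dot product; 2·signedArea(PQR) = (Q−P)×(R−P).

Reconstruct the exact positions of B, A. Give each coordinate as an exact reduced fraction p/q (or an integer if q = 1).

1. B_x = 2962/289  [E, D, B are collinear ∩ CB ⟂ ED]
2. B_y = -135/289  [E, D, B are collinear ∩ CB ⟂ ED]
   → B = (2962/289, -135/289)
3. A_x = 35  [A is the reflection of E across D]
4. A_y = -8  [A is the reflection of E across D]
   → A = (35, -8)

A = (35, -8)
B = (2962/289, -135/289)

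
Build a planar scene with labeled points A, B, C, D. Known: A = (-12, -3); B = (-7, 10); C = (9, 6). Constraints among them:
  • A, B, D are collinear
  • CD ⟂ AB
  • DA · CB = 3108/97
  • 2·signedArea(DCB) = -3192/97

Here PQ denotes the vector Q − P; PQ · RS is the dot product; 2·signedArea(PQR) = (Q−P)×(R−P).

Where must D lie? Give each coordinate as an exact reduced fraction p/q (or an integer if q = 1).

D = (-609/97, 1152/97)

1. D_x = -609/97  [A, B, D are collinear ∩ CD ⟂ AB]
2. D_y = 1152/97  [A, B, D are collinear ∩ CD ⟂ AB]
   → D = (-609/97, 1152/97)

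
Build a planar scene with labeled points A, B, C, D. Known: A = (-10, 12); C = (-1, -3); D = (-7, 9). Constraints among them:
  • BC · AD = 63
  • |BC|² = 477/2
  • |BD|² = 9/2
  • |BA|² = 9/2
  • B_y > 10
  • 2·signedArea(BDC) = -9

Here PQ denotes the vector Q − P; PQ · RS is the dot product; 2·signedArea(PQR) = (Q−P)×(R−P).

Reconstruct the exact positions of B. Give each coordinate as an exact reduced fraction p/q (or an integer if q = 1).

B = (-17/2, 21/2)

1. B_x = -17/2  [2·signedArea(BDC) = -9 ∩ BC · AD = 63]
2. B_y = 21/2  [2·signedArea(BDC) = -9 ∩ BC · AD = 63]
   → B = (-17/2, 21/2)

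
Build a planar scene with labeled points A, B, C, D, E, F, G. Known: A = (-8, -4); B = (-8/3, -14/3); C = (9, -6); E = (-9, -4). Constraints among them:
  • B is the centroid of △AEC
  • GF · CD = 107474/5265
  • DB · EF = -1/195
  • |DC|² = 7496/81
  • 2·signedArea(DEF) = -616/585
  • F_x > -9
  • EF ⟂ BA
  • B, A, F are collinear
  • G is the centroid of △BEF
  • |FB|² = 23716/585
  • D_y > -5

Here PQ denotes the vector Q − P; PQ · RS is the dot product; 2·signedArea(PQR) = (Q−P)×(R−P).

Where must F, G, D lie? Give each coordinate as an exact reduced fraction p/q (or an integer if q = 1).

D = (-5/9, -44/9)
F = (-584/65, -252/65)
G = (-4027/585, -2446/585)

1. F_x = -584/65  [B, A, F are collinear ∩ EF ⟂ BA]
2. F_y = -252/65  [B, A, F are collinear ∩ EF ⟂ BA]
   → F = (-584/65, -252/65)
3. G_x = -4027/585  [G is the centroid of △BEF]
4. G_y = -2446/585  [G is the centroid of △BEF]
   → G = (-4027/585, -2446/585)
5. D_x = -5/9  [2·signedArea(DEF) = -616/585 ∩ DB · EF = -1/195]
6. D_y = -44/9  [2·signedArea(DEF) = -616/585 ∩ DB · EF = -1/195]
   → D = (-5/9, -44/9)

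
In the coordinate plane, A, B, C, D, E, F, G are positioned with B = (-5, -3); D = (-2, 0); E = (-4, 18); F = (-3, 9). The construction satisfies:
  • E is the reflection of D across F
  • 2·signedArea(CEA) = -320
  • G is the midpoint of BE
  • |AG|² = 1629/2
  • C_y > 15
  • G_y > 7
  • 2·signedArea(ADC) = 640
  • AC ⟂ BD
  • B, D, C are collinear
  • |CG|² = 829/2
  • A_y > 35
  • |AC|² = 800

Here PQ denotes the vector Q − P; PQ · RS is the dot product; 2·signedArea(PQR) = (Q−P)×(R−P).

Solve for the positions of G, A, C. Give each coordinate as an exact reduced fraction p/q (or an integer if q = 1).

1. G_x = -9/2  [G is the midpoint of BE]
2. G_y = 15/2  [G is the midpoint of BE]
   → G = (-9/2, 15/2)
3. C_x = 14  [line -3·x + 3·y + -6 = 0 ∩ |CG|² = 829/2]
4. C_y = 16  [line -3·x + 3·y + -6 = 0 ∩ |CG|² = 829/2]
   → C = (14, 16)
5. A_x = -6  [2·signedArea(ADC) = 640 ∩ AC ⟂ BD]
6. A_y = 36  [2·signedArea(ADC) = 640 ∩ AC ⟂ BD]
   → A = (-6, 36)

A = (-6, 36)
C = (14, 16)
G = (-9/2, 15/2)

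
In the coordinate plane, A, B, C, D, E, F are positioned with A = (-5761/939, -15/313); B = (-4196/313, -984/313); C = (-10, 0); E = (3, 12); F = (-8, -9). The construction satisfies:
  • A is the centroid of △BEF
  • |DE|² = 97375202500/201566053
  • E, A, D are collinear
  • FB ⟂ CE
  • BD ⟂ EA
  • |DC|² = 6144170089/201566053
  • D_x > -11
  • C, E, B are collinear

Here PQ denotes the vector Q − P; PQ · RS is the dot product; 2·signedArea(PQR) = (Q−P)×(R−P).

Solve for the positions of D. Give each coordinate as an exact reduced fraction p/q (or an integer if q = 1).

1. D_x = -2072066741/201566053  [E, A, D are collinear ∩ BD ⟂ EA]
2. D_y = -1111429014/201566053  [E, A, D are collinear ∩ BD ⟂ EA]
   → D = (-2072066741/201566053, -1111429014/201566053)

D = (-2072066741/201566053, -1111429014/201566053)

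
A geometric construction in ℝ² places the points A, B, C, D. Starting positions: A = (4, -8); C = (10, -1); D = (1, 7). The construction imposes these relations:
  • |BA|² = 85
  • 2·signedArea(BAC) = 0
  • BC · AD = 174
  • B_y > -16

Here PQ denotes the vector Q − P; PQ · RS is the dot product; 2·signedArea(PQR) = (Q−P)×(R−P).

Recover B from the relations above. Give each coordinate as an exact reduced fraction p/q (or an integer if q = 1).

1. B_x = -2  [2·signedArea(BAC) = 0 ∩ BC · AD = 174]
2. B_y = -15  [2·signedArea(BAC) = 0 ∩ BC · AD = 174]
   → B = (-2, -15)

B = (-2, -15)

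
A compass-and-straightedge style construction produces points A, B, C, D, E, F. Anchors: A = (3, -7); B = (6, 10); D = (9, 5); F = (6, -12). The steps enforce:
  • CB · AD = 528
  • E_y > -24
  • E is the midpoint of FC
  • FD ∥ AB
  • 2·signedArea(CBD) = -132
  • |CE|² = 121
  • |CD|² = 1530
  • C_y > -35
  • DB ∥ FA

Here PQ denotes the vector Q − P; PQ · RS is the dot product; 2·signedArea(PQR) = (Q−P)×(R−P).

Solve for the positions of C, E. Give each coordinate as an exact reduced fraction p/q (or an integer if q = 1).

1. C_x = 6  [CB · AD = 528 ∩ 2·signedArea(CBD) = -132]
2. C_y = -34  [CB · AD = 528 ∩ 2·signedArea(CBD) = -132]
   → C = (6, -34)
3. E_x = 6  [E is the midpoint of FC]
4. E_y = -23  [E is the midpoint of FC]
   → E = (6, -23)

C = (6, -34)
E = (6, -23)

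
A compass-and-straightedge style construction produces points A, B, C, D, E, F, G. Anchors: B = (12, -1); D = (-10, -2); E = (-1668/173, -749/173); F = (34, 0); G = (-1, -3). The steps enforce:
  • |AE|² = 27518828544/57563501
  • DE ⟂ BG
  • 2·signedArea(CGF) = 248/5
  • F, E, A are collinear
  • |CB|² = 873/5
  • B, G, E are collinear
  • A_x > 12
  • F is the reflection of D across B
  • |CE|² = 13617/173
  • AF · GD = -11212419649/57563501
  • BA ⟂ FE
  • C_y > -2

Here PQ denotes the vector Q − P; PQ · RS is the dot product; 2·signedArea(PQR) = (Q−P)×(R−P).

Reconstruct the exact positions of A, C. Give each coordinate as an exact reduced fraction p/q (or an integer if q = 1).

1. A_x = 697449084/57563501  [F, E, A are collinear ∩ BA ⟂ FE]
2. A_y = -124969901/57563501  [F, E, A are collinear ∩ BA ⟂ FE]
   → A = (697449084/57563501, -124969901/57563501)
3. C_x = -6/5  [line -3·x + 35·y + 262/5 = 0 ∩ |CE|² = 13617/173]
4. C_y = -8/5  [line -3·x + 35·y + 262/5 = 0 ∩ |CE|² = 13617/173]
   → C = (-6/5, -8/5)

A = (697449084/57563501, -124969901/57563501)
C = (-6/5, -8/5)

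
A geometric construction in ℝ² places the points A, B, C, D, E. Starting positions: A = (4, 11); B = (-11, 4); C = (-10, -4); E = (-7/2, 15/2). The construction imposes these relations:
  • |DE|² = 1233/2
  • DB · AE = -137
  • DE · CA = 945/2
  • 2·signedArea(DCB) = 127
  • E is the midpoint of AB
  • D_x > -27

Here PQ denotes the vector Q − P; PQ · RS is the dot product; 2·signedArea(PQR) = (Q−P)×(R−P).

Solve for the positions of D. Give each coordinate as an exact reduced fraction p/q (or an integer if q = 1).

D = (-26, -3)

1. D_x = -26  [2·signedArea(DCB) = 127 ∩ DE · CA = 945/2]
2. D_y = -3  [2·signedArea(DCB) = 127 ∩ DE · CA = 945/2]
   → D = (-26, -3)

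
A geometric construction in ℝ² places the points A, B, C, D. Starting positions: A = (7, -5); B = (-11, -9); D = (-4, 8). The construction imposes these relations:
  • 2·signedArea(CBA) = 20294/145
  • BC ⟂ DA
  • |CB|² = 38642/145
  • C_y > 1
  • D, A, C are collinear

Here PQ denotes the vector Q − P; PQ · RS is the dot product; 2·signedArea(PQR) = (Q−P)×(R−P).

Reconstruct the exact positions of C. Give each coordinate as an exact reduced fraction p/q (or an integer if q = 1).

C = (212/145, 224/145)

1. C_x = 212/145  [D, A, C are collinear ∩ BC ⟂ DA]
2. C_y = 224/145  [D, A, C are collinear ∩ BC ⟂ DA]
   → C = (212/145, 224/145)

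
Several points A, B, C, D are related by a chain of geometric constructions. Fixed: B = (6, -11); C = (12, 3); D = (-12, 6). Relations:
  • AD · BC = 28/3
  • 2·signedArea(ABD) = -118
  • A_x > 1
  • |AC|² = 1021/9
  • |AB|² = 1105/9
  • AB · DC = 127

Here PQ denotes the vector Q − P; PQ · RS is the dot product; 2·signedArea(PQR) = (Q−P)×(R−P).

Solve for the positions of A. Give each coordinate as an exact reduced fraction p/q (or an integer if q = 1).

A = (2, -2/3)

1. A_x = 2  [AB · DC = 127 ∩ 2·signedArea(ABD) = -118]
2. A_y = -2/3  [AB · DC = 127 ∩ 2·signedArea(ABD) = -118]
   → A = (2, -2/3)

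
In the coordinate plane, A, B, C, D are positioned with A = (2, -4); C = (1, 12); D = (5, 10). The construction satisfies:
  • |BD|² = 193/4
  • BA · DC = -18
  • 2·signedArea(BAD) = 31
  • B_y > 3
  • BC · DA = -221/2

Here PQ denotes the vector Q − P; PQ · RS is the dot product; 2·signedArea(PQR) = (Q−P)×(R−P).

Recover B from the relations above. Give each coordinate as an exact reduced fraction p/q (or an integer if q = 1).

1. B_x = 3/2  [BC · DA = -221/2 ∩ 2·signedArea(BAD) = 31]
2. B_y = 4  [BC · DA = -221/2 ∩ 2·signedArea(BAD) = 31]
   → B = (3/2, 4)

B = (3/2, 4)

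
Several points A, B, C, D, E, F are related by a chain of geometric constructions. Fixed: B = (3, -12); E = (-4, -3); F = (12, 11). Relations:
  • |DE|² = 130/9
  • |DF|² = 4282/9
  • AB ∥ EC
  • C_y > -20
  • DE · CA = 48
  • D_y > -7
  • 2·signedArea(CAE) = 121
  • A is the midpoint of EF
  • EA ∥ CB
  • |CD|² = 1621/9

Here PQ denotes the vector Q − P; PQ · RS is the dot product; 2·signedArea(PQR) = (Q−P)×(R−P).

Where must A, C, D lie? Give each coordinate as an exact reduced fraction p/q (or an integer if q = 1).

1. A_x = 4  [A is the midpoint of EF]
2. A_y = 4  [A is the midpoint of EF]
   → A = (4, 4)
3. C_x = -5  [EA ∥ CB ∩ AB ∥ EC]
4. C_y = -19  [EA ∥ CB ∩ AB ∥ EC]
   → C = (-5, -19)
5. D_x = -5/3  [line -9·x + -23·y + -153 = 0 ∩ |DF|² = 4282/9]
6. D_y = -6  [line -9·x + -23·y + -153 = 0 ∩ |DF|² = 4282/9]
   → D = (-5/3, -6)

A = (4, 4)
C = (-5, -19)
D = (-5/3, -6)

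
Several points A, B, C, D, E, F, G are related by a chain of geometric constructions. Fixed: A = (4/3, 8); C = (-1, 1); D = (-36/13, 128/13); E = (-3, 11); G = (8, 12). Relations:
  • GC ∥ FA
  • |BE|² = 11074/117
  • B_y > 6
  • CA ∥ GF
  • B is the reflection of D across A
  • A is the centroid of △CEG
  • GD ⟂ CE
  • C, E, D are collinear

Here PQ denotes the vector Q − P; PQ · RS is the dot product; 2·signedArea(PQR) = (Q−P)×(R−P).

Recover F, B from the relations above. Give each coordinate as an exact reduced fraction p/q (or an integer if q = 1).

1. F_x = 31/3  [GC ∥ FA ∩ CA ∥ GF]
2. F_y = 19  [GC ∥ FA ∩ CA ∥ GF]
   → F = (31/3, 19)
3. B_x = 212/39  [B is the reflection of D across A]
4. B_y = 80/13  [B is the reflection of D across A]
   → B = (212/39, 80/13)

B = (212/39, 80/13)
F = (31/3, 19)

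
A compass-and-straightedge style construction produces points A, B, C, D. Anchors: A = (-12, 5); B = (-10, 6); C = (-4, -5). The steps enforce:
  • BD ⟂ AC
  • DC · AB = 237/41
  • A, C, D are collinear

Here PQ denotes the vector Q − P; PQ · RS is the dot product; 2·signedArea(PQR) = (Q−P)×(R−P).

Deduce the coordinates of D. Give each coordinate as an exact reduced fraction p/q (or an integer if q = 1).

1. D_x = -480/41  [A, C, D are collinear ∩ BD ⟂ AC]
2. D_y = 190/41  [A, C, D are collinear ∩ BD ⟂ AC]
   → D = (-480/41, 190/41)

D = (-480/41, 190/41)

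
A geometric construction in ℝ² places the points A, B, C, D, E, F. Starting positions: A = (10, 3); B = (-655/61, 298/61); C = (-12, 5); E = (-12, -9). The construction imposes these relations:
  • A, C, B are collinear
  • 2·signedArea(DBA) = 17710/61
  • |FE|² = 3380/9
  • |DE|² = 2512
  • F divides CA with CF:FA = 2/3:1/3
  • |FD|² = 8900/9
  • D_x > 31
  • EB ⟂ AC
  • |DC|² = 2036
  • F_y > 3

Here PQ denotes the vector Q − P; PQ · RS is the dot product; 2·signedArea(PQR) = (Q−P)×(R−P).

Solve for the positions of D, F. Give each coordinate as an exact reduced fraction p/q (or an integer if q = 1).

D = (32, 15)
F = (8/3, 11/3)

1. D_x = 32  [line 115/61·x + 1265/61·y + -22655/61 = 0 ∩ |DE|² = 2512]
2. D_y = 15  [line 115/61·x + 1265/61·y + -22655/61 = 0 ∩ |DE|² = 2512]
   → D = (32, 15)
3. F_x = 8/3  [F divides CA with CF:FA = 2/3:1/3]
4. F_y = 11/3  [F divides CA with CF:FA = 2/3:1/3]
   → F = (8/3, 11/3)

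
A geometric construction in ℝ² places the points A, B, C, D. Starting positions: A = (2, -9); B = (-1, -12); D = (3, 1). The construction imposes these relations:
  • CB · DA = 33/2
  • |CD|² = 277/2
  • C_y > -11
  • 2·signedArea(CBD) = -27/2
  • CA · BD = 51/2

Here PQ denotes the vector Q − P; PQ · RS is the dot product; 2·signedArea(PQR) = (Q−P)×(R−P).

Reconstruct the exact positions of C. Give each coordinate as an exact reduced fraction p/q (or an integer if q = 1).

C = (1/2, -21/2)

1. C_x = 1/2  [CB · DA = 33/2 ∩ 2·signedArea(CBD) = -27/2]
2. C_y = -21/2  [CB · DA = 33/2 ∩ 2·signedArea(CBD) = -27/2]
   → C = (1/2, -21/2)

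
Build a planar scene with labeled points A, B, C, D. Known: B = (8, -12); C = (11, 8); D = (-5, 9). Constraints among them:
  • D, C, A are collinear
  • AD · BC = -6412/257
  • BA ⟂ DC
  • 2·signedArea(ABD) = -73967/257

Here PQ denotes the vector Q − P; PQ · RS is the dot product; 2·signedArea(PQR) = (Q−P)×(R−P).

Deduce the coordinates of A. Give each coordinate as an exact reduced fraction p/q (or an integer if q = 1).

1. A_x = 2379/257  [D, C, A are collinear ∩ BA ⟂ DC]
2. A_y = 2084/257  [D, C, A are collinear ∩ BA ⟂ DC]
   → A = (2379/257, 2084/257)

A = (2379/257, 2084/257)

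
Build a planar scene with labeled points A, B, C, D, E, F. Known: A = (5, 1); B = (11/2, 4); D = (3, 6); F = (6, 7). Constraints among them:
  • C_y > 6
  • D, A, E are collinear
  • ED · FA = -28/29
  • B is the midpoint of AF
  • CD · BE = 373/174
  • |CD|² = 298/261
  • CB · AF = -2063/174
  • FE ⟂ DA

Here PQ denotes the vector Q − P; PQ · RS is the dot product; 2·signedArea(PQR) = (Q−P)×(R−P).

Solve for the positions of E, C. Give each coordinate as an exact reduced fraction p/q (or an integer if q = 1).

C = (352/87, 541/87)
E = (89/29, 169/29)

1. E_x = 89/29  [D, A, E are collinear ∩ FE ⟂ DA]
2. E_y = 169/29  [D, A, E are collinear ∩ FE ⟂ DA]
   → E = (89/29, 169/29)
3. C_x = 352/87  [CD · BE = 373/174 ∩ CB · AF = -2063/174]
4. C_y = 541/87  [CD · BE = 373/174 ∩ CB · AF = -2063/174]
   → C = (352/87, 541/87)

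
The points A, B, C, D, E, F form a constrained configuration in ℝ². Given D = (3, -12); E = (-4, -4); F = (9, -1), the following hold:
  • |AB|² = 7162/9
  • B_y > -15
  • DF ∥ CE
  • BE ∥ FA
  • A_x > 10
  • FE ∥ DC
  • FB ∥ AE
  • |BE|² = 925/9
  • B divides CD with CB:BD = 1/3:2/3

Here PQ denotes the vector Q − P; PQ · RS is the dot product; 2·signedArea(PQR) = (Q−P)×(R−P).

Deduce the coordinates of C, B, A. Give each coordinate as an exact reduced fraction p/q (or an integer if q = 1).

1. C_x = -10  [DF ∥ CE ∩ FE ∥ DC]
2. C_y = -15  [DF ∥ CE ∩ FE ∥ DC]
   → C = (-10, -15)
3. B_x = -17/3  [B divides CD with CB:BD = 1/3:2/3]
4. B_y = -14  [B divides CD with CB:BD = 1/3:2/3]
   → B = (-17/3, -14)
5. A_x = 32/3  [FB ∥ AE ∩ BE ∥ FA]
6. A_y = 9  [FB ∥ AE ∩ BE ∥ FA]
   → A = (32/3, 9)

A = (32/3, 9)
B = (-17/3, -14)
C = (-10, -15)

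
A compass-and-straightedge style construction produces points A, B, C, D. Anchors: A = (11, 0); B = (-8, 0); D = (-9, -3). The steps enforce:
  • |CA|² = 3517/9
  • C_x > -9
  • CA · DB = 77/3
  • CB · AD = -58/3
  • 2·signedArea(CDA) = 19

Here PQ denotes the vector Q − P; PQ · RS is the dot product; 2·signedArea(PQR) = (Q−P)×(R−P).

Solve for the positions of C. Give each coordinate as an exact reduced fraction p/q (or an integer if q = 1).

C = (-26/3, -2)

1. C_x = -26/3  [CA · DB = 77/3 ∩ 2·signedArea(CDA) = 19]
2. C_y = -2  [CA · DB = 77/3 ∩ 2·signedArea(CDA) = 19]
   → C = (-26/3, -2)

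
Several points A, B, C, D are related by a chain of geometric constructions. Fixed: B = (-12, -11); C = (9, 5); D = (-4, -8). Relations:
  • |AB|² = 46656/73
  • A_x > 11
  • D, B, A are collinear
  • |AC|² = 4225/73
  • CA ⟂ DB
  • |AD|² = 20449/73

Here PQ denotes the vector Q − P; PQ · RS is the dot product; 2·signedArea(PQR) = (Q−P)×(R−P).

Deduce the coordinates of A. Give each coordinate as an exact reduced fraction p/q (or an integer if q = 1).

1. A_x = 852/73  [D, B, A are collinear ∩ CA ⟂ DB]
2. A_y = -155/73  [D, B, A are collinear ∩ CA ⟂ DB]
   → A = (852/73, -155/73)

A = (852/73, -155/73)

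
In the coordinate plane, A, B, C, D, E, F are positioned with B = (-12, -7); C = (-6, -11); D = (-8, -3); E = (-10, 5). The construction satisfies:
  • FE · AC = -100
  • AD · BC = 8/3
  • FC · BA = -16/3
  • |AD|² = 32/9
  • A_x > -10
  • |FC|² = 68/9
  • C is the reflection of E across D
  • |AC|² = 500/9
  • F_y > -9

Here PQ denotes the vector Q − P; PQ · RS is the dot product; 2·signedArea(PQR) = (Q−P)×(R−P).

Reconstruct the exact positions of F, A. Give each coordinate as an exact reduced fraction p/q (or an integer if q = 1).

A = (-28/3, -13/3)
F = (-20/3, -25/3)

1. A_x = -28/3  [line -6·x + 4·y + -116/3 = 0 ∩ |AC|² = 500/9]
2. A_y = -13/3  [line -6·x + 4·y + -116/3 = 0 ∩ |AC|² = 500/9]
   → A = (-28/3, -13/3)
3. F_x = -20/3  [FC · BA = -16/3 ∩ FE · AC = -100]
4. F_y = -25/3  [FC · BA = -16/3 ∩ FE · AC = -100]
   → F = (-20/3, -25/3)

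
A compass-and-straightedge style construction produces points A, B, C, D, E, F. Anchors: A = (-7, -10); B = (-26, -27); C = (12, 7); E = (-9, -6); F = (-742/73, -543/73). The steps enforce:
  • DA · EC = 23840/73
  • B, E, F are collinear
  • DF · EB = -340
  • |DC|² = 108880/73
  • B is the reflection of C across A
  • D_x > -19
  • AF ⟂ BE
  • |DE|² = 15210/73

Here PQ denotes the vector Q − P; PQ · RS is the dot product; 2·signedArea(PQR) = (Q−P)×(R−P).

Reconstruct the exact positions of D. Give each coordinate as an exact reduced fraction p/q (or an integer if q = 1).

D = (-1320/73, -1257/73)

1. D_x = -1320/73  [DA · EC = 23840/73 ∩ DF · EB = -340]
2. D_y = -1257/73  [DA · EC = 23840/73 ∩ DF · EB = -340]
   → D = (-1320/73, -1257/73)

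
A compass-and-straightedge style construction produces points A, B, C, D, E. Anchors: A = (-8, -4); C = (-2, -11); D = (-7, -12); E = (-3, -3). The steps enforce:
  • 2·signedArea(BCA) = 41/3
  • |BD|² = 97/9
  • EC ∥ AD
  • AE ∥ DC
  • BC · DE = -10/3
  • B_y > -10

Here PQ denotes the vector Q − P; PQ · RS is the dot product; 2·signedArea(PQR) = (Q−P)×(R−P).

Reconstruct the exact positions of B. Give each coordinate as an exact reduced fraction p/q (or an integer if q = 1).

B = (-17/3, -9)

1. B_x = -17/3  [2·signedArea(BCA) = 41/3 ∩ BC · DE = -10/3]
2. B_y = -9  [2·signedArea(BCA) = 41/3 ∩ BC · DE = -10/3]
   → B = (-17/3, -9)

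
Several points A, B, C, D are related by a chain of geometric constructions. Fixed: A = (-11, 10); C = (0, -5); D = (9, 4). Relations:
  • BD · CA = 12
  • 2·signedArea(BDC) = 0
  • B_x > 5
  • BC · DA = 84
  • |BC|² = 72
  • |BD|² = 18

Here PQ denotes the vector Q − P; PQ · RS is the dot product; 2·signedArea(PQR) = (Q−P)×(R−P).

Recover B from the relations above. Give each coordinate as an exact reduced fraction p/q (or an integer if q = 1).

1. B_x = 6  [2·signedArea(BDC) = 0 ∩ BD · CA = 12]
2. B_y = 1  [2·signedArea(BDC) = 0 ∩ BD · CA = 12]
   → B = (6, 1)

B = (6, 1)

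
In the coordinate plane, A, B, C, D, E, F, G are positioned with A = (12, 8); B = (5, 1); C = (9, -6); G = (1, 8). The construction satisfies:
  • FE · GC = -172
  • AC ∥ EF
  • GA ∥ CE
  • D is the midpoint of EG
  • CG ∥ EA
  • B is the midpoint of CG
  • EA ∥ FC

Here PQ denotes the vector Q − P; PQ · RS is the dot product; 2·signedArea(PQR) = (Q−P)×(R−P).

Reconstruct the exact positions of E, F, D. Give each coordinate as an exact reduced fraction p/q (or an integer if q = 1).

1. E_x = 20  [CG ∥ EA ∩ GA ∥ CE]
2. E_y = -6  [CG ∥ EA ∩ GA ∥ CE]
   → E = (20, -6)
3. F_x = 17  [EA ∥ FC ∩ AC ∥ EF]
4. F_y = -20  [EA ∥ FC ∩ AC ∥ EF]
   → F = (17, -20)
5. D_x = 21/2  [D is the midpoint of EG]
6. D_y = 1  [D is the midpoint of EG]
   → D = (21/2, 1)

D = (21/2, 1)
E = (20, -6)
F = (17, -20)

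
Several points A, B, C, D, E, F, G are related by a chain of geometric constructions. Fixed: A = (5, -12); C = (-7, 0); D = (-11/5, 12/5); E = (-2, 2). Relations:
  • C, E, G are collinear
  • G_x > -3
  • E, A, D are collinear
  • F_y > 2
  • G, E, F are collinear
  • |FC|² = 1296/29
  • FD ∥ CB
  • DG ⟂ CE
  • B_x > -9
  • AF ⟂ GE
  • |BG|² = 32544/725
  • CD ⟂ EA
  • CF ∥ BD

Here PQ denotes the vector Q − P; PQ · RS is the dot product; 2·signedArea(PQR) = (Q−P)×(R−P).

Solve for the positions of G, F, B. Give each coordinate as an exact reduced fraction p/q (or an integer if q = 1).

1. G_x = -59/29  [C, E, G are collinear ∩ DG ⟂ CE]
2. G_y = 288/145  [C, E, G are collinear ∩ DG ⟂ CE]
   → G = (-59/29, 288/145)
3. F_x = -23/29  [G, E, F are collinear ∩ AF ⟂ GE]
4. F_y = 72/29  [G, E, F are collinear ∩ AF ⟂ GE]
   → F = (-23/29, 72/29)
5. B_x = -1219/145  [CF ∥ BD ∩ FD ∥ CB]
6. B_y = -12/145  [CF ∥ BD ∩ FD ∥ CB]
   → B = (-1219/145, -12/145)

B = (-1219/145, -12/145)
F = (-23/29, 72/29)
G = (-59/29, 288/145)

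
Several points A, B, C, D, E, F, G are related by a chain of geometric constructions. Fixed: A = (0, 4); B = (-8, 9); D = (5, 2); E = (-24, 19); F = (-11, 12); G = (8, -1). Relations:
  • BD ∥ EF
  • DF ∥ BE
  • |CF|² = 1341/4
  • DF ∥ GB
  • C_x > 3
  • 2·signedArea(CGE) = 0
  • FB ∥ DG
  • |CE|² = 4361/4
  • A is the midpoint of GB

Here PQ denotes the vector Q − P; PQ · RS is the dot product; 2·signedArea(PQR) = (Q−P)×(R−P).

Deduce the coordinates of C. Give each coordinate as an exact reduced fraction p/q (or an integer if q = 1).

1. C_x = 4  [line -20·x + -32·y + 128 = 0 ∩ |CE|² = 4361/4]
2. C_y = 3/2  [line -20·x + -32·y + 128 = 0 ∩ |CE|² = 4361/4]
   → C = (4, 3/2)

C = (4, 3/2)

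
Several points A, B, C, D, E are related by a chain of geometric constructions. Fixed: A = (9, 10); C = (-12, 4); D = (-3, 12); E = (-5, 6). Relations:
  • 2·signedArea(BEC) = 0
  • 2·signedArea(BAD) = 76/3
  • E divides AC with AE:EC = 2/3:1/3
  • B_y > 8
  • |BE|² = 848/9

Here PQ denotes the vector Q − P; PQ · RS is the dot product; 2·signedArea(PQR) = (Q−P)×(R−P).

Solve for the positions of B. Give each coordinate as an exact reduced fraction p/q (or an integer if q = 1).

B = (13/3, 26/3)

1. B_x = 13/3  [2·signedArea(BEC) = 0 ∩ 2·signedArea(BAD) = 76/3]
2. B_y = 26/3  [2·signedArea(BEC) = 0 ∩ 2·signedArea(BAD) = 76/3]
   → B = (13/3, 26/3)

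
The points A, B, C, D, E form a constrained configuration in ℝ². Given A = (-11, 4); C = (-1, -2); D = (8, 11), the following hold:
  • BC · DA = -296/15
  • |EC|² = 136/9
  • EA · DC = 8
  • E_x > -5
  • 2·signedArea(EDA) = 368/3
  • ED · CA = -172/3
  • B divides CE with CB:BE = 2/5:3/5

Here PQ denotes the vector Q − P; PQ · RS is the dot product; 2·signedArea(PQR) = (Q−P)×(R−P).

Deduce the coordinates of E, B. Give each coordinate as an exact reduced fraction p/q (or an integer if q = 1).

B = (-7/3, -6/5)
E = (-13/3, 0)

1. E_x = -13/3  [ED · CA = -172/3 ∩ 2·signedArea(EDA) = 368/3]
2. E_y = 0  [ED · CA = -172/3 ∩ 2·signedArea(EDA) = 368/3]
   → E = (-13/3, 0)
3. B_x = -7/3  [B divides CE with CB:BE = 2/5:3/5]
4. B_y = -6/5  [B divides CE with CB:BE = 2/5:3/5]
   → B = (-7/3, -6/5)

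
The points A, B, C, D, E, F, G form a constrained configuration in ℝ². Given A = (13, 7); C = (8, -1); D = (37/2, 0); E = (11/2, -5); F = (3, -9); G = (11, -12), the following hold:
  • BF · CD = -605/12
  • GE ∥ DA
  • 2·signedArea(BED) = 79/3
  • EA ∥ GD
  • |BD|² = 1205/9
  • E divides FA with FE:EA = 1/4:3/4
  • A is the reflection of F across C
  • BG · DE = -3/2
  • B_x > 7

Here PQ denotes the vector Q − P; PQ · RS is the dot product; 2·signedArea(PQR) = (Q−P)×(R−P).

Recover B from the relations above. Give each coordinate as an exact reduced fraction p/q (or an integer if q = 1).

B = (43/6, -7/3)

1. B_x = 43/6  [BF · CD = -605/12 ∩ BG · DE = -3/2]
2. B_y = -7/3  [BF · CD = -605/12 ∩ BG · DE = -3/2]
   → B = (43/6, -7/3)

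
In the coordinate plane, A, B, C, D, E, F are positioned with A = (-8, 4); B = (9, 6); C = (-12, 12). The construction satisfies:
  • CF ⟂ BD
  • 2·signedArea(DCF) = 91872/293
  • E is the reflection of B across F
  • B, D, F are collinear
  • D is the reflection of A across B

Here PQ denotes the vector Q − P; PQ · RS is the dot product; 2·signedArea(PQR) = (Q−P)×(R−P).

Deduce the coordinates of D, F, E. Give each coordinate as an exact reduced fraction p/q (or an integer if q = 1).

1. D_x = 26  [D is the reflection of A across B]
2. D_y = 8  [D is the reflection of A across B]
   → D = (26, 8)
3. F_x = -3228/293  [B, D, F are collinear ∩ CF ⟂ BD]
4. F_y = 1068/293  [B, D, F are collinear ∩ CF ⟂ BD]
   → F = (-3228/293, 1068/293)
5. E_x = -9093/293  [E is the reflection of B across F]
6. E_y = 378/293  [E is the reflection of B across F]
   → E = (-9093/293, 378/293)

D = (26, 8)
E = (-9093/293, 378/293)
F = (-3228/293, 1068/293)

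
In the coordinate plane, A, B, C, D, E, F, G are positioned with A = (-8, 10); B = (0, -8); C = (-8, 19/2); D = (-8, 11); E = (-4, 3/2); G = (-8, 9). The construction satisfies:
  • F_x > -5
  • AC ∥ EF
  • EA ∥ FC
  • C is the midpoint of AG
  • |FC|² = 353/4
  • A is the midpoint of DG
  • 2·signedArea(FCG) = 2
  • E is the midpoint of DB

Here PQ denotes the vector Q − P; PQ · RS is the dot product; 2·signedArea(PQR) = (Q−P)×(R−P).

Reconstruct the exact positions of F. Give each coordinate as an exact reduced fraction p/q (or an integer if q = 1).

F = (-4, 1)

1. F_x = -4  [EA ∥ FC ∩ AC ∥ EF]
2. F_y = 1  [EA ∥ FC ∩ AC ∥ EF]
   → F = (-4, 1)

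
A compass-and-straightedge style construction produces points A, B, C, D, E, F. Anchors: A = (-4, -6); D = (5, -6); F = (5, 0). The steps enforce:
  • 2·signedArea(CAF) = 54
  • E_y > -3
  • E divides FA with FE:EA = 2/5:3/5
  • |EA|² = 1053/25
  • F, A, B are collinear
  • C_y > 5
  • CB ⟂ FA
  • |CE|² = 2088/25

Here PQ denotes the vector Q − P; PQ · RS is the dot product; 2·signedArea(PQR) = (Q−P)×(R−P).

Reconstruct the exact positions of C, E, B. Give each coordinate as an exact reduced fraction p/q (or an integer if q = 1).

B = (101/13, 24/13)
C = (5, 6)
E = (7/5, -12/5)

1. E_x = 7/5  [E divides FA with FE:EA = 2/5:3/5]
2. E_y = -12/5  [E divides FA with FE:EA = 2/5:3/5]
   → E = (7/5, -12/5)
3. C_x = 5  [line -6·x + 9·y + -24 = 0 ∩ |CE|² = 2088/25]
4. C_y = 6  [line -6·x + 9·y + -24 = 0 ∩ |CE|² = 2088/25]
   → C = (5, 6)
5. B_x = 101/13  [F, A, B are collinear ∩ CB ⟂ FA]
6. B_y = 24/13  [F, A, B are collinear ∩ CB ⟂ FA]
   → B = (101/13, 24/13)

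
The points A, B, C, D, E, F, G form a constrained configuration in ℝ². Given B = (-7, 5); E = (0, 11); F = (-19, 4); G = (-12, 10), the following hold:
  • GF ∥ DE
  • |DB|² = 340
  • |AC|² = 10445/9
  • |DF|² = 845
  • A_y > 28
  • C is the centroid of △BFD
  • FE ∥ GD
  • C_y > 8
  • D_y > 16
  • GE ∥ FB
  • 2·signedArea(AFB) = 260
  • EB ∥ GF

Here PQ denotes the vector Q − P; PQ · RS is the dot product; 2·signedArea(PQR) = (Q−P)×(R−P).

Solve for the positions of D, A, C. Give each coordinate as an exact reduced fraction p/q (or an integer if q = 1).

1. D_x = 7  [GF ∥ DE ∩ FE ∥ GD]
2. D_y = 17  [GF ∥ DE ∩ FE ∥ GD]
   → D = (7, 17)
3. C_x = -19/3  [C is the centroid of △BFD]
4. C_y = 26/3  [C is the centroid of △BFD]
   → C = (-19/3, 26/3)
5. A_x = 21  [line -1·x + 12·y + -327 = 0 ∩ |AC|² = 10445/9]
6. A_y = 29  [line -1·x + 12·y + -327 = 0 ∩ |AC|² = 10445/9]
   → A = (21, 29)

A = (21, 29)
C = (-19/3, 26/3)
D = (7, 17)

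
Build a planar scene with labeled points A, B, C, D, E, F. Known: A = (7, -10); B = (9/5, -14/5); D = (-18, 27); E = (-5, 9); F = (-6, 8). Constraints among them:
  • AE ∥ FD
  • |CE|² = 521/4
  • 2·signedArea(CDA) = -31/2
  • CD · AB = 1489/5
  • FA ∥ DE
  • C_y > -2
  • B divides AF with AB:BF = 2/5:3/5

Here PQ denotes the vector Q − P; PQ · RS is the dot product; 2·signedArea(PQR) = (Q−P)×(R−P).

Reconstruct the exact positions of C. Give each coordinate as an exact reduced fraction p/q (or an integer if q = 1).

1. C_x = 1/2  [CD · AB = 1489/5 ∩ 2·signedArea(CDA) = -31/2]
2. C_y = -1  [CD · AB = 1489/5 ∩ 2·signedArea(CDA) = -31/2]
   → C = (1/2, -1)

C = (1/2, -1)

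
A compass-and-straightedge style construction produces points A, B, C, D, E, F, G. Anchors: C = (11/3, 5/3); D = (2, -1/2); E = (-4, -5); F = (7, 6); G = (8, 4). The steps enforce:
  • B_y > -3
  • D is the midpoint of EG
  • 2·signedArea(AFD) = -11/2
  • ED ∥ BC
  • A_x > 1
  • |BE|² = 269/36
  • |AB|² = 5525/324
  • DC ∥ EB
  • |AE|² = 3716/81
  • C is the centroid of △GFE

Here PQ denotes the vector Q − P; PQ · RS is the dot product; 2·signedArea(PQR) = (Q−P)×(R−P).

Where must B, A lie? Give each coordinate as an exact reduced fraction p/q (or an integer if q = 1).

1. B_x = -7/3  [ED ∥ BC ∩ DC ∥ EB]
2. B_y = -17/6  [ED ∥ BC ∩ DC ∥ EB]
   → B = (-7/3, -17/6)
3. A_x = 10/9  [line 13/2·x + -5·y + -10 = 0 ∩ |AE|² = 3716/81]
4. A_y = -5/9  [line 13/2·x + -5·y + -10 = 0 ∩ |AE|² = 3716/81]
   → A = (10/9, -5/9)

A = (10/9, -5/9)
B = (-7/3, -17/6)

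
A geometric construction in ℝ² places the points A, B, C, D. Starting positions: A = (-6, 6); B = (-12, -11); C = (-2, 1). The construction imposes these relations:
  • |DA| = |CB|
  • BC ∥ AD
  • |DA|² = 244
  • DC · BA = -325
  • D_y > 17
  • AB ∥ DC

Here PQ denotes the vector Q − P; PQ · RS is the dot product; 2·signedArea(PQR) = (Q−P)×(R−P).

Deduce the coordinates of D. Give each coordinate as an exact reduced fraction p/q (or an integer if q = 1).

D = (4, 18)

1. D_x = 4  [AB ∥ DC ∩ BC ∥ AD]
2. D_y = 18  [AB ∥ DC ∩ BC ∥ AD]
   → D = (4, 18)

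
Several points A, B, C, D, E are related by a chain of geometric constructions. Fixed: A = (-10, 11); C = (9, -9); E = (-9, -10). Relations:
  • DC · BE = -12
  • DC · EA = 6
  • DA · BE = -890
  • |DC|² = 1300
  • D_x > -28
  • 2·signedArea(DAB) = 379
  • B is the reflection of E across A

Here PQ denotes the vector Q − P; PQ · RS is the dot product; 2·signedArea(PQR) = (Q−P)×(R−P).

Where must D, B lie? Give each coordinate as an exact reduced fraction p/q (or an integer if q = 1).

1. B_x = -11  [B is the reflection of E across A]
2. B_y = 32  [B is the reflection of E across A]
   → B = (-11, 32)
3. D_x = -27  [DC · BE = -12 ∩ 2·signedArea(DAB) = 379]
4. D_y = -11  [DC · BE = -12 ∩ 2·signedArea(DAB) = 379]
   → D = (-27, -11)

B = (-11, 32)
D = (-27, -11)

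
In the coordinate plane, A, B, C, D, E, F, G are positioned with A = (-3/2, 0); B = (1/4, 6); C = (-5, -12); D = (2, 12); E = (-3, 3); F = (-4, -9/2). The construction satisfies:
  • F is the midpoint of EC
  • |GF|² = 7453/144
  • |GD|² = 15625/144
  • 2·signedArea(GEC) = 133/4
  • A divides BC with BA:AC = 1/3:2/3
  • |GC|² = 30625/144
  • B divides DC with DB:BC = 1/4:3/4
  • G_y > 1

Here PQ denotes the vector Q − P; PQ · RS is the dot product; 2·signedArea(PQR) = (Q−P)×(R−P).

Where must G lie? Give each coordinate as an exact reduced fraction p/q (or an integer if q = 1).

G = (-11/12, 2)

1. G_x = -11/12  [line 15·x + -2·y + 71/4 = 0 ∩ |GC|² = 30625/144]
2. G_y = 2  [line 15·x + -2·y + 71/4 = 0 ∩ |GC|² = 30625/144]
   → G = (-11/12, 2)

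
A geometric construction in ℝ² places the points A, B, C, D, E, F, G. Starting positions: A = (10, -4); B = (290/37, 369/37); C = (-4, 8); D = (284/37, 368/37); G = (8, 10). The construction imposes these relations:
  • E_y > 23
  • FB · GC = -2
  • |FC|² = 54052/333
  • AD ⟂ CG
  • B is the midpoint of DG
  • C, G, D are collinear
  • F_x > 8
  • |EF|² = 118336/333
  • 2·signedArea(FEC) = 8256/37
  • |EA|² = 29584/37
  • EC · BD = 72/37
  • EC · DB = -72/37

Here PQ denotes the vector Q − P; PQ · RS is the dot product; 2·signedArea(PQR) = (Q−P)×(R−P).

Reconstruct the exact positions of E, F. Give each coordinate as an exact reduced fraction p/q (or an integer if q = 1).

E = (198/37, 884/37)
F = (938/111, 196/37)

1. E_x = 198/37  [line -6/37·x + -1/37·y + 56/37 = 0 ∩ |EA|² = 29584/37]
2. E_y = 884/37  [line -6/37·x + -1/37·y + 56/37 = 0 ∩ |EA|² = 29584/37]
   → E = (198/37, 884/37)
3. F_x = 938/111  [FB · GC = -2 ∩ 2·signedArea(FEC) = 8256/37]
4. F_y = 196/37  [FB · GC = -2 ∩ 2·signedArea(FEC) = 8256/37]
   → F = (938/111, 196/37)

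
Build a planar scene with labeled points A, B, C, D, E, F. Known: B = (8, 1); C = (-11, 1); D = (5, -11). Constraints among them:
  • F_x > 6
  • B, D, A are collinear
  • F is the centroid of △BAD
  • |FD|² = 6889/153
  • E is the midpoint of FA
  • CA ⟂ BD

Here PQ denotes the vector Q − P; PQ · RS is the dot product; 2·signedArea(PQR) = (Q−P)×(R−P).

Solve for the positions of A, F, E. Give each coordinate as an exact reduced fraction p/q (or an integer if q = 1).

1. A_x = 117/17  [B, D, A are collinear ∩ CA ⟂ BD]
2. A_y = -59/17  [B, D, A are collinear ∩ CA ⟂ BD]
   → A = (117/17, -59/17)
3. F_x = 338/51  [F is the centroid of △BAD]
4. F_y = -229/51  [F is the centroid of △BAD]
   → F = (338/51, -229/51)
5. E_x = 689/102  [E is the midpoint of FA]
6. E_y = -203/51  [E is the midpoint of FA]
   → E = (689/102, -203/51)

A = (117/17, -59/17)
E = (689/102, -203/51)
F = (338/51, -229/51)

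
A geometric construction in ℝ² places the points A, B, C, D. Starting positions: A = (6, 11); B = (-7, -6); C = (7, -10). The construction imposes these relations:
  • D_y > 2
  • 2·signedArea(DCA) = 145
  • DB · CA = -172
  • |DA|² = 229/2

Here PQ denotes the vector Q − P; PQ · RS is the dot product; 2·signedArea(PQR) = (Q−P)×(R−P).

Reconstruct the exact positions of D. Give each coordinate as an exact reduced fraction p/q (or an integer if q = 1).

D = (-1/2, 5/2)

1. D_x = -1/2  [2·signedArea(DCA) = 145 ∩ DB · CA = -172]
2. D_y = 5/2  [2·signedArea(DCA) = 145 ∩ DB · CA = -172]
   → D = (-1/2, 5/2)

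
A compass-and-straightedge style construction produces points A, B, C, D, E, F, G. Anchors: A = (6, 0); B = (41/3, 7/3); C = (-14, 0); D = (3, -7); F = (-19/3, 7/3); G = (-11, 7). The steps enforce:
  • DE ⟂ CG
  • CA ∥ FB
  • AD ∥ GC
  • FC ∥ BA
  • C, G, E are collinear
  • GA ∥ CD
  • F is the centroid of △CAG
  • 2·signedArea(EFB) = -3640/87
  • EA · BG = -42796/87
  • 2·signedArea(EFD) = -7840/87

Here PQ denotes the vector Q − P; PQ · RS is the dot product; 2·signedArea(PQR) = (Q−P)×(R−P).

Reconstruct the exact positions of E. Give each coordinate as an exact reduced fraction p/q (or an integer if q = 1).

1. E_x = -403/29  [C, G, E are collinear ∩ DE ⟂ CG]
2. E_y = 7/29  [C, G, E are collinear ∩ DE ⟂ CG]
   → E = (-403/29, 7/29)

E = (-403/29, 7/29)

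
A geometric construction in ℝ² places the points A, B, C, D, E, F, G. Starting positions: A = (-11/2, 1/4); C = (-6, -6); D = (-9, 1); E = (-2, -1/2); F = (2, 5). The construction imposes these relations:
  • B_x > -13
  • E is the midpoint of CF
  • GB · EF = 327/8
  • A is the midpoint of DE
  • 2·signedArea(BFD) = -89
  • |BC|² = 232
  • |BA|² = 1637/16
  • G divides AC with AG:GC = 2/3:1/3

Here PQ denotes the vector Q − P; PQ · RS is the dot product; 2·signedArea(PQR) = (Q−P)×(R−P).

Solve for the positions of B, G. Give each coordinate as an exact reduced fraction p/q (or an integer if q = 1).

1. G_x = -35/6  [G divides AC with AG:GC = 2/3:1/3]
2. G_y = -47/12  [G divides AC with AG:GC = 2/3:1/3]
   → G = (-35/6, -47/12)
3. B_x = -12  [2·signedArea(BFD) = -89 ∩ GB · EF = 327/8]
4. B_y = 8  [2·signedArea(BFD) = -89 ∩ GB · EF = 327/8]
   → B = (-12, 8)

B = (-12, 8)
G = (-35/6, -47/12)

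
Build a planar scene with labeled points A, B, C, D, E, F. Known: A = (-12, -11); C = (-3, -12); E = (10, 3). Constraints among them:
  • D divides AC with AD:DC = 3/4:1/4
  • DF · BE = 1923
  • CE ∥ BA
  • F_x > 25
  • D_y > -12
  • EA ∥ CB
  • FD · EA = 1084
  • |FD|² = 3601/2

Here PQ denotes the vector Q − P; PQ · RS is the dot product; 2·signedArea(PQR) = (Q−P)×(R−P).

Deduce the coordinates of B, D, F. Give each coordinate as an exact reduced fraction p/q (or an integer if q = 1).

1. B_x = -25  [CE ∥ BA ∩ EA ∥ CB]
2. B_y = -26  [CE ∥ BA ∩ EA ∥ CB]
   → B = (-25, -26)
3. D_x = -21/4  [D divides AC with AD:DC = 3/4:1/4]
4. D_y = -47/4  [D divides AC with AD:DC = 3/4:1/4]
   → D = (-21/4, -47/4)
5. F_x = 101/4  [FD · EA = 1084 ∩ DF · BE = 1923]
6. F_y = 71/4  [FD · EA = 1084 ∩ DF · BE = 1923]
   → F = (101/4, 71/4)

B = (-25, -26)
D = (-21/4, -47/4)
F = (101/4, 71/4)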